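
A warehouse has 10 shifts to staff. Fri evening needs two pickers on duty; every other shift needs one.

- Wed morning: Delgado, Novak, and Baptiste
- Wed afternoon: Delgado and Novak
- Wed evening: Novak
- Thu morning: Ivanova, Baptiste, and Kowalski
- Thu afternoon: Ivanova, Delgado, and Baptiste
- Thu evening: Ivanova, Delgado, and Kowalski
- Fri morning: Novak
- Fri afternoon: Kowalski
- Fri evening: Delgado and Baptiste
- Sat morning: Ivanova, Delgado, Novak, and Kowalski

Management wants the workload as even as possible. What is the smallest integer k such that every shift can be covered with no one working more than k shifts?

With 5 pickers and 11 worker-slots to fill, someone must work at least ⌈11/5⌉ = 3 shifts, so k ≥ 3.
k = 3 works: Wed morning→Delgado, Wed afternoon→Delgado, Wed evening→Novak, Thu morning→Ivanova, Thu afternoon→Ivanova, Thu evening→Ivanova, Fri morning→Novak, Fri afternoon→Kowalski, Fri evening→Delgado+Baptiste, Sat morning→Novak.
Loads: Ivanova 3, Delgado 3, Novak 3, Baptiste 1, Kowalski 1 — all ≤ 3.

3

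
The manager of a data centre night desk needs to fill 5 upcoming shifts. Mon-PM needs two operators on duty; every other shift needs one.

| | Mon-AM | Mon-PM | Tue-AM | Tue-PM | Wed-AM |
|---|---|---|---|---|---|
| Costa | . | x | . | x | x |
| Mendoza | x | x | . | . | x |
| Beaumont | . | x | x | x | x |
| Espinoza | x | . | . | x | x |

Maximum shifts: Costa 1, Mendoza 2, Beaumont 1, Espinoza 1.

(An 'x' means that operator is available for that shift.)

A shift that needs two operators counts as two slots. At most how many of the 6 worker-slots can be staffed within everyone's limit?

Total capacity across all operators is 1+2+1+1 = 5, and 6 slots are needed, so at most 5 can be filled.
An assignment achieving 5: Mon-AM→Mendoza, Mon-PM→Costa+Mendoza, Tue-AM→Beaumont, Tue-PM→Espinoza.
Loads: Costa 1/1, Mendoza 2/2, Beaumont 1/1, Espinoza 1/1.

5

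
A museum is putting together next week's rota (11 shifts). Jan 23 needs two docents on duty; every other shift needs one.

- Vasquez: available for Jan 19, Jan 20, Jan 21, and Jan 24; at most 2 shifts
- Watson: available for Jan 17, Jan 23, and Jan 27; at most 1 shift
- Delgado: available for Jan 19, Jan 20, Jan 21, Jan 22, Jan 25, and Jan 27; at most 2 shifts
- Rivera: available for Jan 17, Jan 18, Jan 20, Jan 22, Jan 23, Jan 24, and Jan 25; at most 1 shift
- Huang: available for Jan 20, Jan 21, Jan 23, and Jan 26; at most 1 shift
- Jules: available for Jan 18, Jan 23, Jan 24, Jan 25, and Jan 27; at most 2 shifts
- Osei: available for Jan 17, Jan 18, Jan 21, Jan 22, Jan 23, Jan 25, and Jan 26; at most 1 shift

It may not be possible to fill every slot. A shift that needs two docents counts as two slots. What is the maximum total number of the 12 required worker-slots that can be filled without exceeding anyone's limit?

10

Total capacity across all docents is 2+1+2+1+1+2+1 = 10, and 12 slots are needed, so at most 10 can be filled.
An assignment achieving 10: Jan 17→Watson, Jan 18→Rivera, Jan 19→Vasquez, Jan 21→Osei, Jan 22→Delgado, Jan 23→Jules, Jan 24→Vasquez, Jan 25→Jules, Jan 26→Huang, Jan 27→Delgado.
Loads: Vasquez 2/2, Watson 1/1, Delgado 2/2, Rivera 1/1, Huang 1/1, Jules 2/2, Osei 1/1.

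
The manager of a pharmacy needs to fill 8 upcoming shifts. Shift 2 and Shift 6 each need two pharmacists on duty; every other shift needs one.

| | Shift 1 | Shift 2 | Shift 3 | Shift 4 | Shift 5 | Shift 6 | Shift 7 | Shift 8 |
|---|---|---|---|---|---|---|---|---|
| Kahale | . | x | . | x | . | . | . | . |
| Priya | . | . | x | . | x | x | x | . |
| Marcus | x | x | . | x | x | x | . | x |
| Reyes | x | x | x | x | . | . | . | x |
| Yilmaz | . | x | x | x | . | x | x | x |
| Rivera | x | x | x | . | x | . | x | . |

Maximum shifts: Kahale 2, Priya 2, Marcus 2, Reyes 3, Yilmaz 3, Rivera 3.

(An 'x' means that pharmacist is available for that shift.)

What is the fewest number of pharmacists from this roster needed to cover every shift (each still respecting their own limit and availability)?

4

10 slots to fill and no one can take more than 3, so at least ⌈10/3⌉ = 4 pharmacists are needed.
Kahale, Priya, Reyes, and Yilmaz alone can cover everything: Shift 1→Reyes, Shift 2→Kahale+Reyes, Shift 3→Yilmaz, Shift 4→Kahale, Shift 5→Priya, Shift 6→Priya+Yilmaz, Shift 7→Yilmaz, Shift 8→Reyes.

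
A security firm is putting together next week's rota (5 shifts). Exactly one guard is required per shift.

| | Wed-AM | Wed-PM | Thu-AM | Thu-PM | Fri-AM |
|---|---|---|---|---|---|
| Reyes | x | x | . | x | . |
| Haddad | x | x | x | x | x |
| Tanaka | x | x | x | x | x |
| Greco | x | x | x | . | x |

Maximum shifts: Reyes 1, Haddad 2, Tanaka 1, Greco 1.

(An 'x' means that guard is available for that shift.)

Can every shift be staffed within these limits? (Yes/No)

One valid schedule: Wed-AM→Tanaka, Wed-PM→Greco, Thu-AM→Haddad, Thu-PM→Reyes, Fri-AM→Haddad.
Loads: Reyes 1/1, Haddad 2/2, Tanaka 1/1, Greco 1/1 — all within limits.

Yes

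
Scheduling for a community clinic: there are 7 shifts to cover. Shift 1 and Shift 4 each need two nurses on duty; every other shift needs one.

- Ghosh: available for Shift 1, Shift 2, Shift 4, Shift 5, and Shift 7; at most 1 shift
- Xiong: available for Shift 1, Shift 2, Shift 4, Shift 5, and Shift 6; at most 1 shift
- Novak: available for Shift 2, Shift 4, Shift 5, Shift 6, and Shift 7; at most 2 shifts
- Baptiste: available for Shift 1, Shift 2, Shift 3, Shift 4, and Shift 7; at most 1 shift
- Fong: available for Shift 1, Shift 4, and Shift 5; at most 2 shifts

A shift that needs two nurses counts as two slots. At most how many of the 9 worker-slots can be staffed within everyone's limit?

7

Total capacity across all nurses is 1+1+2+1+2 = 7, and 9 slots are needed, so at most 7 can be filled.
An assignment achieving 7: Shift 1→Fong, Shift 2→Novak, Shift 3→Baptiste, Shift 4→Fong, Shift 5→Novak, Shift 6→Xiong, Shift 7→Ghosh.
Loads: Ghosh 1/1, Xiong 1/1, Novak 2/2, Baptiste 1/1, Fong 2/2.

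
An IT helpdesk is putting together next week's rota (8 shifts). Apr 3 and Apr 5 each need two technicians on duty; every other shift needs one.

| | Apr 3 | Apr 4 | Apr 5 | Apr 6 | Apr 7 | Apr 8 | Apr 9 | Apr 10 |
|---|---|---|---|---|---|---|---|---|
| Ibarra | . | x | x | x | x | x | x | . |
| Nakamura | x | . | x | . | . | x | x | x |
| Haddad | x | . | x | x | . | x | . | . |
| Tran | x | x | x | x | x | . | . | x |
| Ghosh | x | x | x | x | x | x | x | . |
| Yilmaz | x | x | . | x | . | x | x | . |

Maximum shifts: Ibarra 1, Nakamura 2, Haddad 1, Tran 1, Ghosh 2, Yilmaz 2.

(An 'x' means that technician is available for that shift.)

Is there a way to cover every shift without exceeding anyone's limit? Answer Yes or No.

Total capacity is 1+2+1+1+2+2 = 9 but 10 worker-slots are needed — infeasible.

No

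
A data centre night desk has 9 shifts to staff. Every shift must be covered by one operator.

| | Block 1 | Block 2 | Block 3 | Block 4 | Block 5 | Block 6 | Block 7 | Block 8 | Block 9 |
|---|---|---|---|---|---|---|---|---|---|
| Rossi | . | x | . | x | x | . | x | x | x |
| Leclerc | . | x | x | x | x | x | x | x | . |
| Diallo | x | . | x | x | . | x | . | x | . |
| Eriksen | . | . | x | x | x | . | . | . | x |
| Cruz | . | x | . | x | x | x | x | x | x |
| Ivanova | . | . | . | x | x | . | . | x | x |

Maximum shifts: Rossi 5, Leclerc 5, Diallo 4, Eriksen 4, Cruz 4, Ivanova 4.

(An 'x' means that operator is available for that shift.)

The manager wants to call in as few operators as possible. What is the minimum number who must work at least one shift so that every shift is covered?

9 slots to fill and no one can take more than 5, so at least ⌈9/5⌉ = 2 operators are needed.
Rossi and Diallo alone can cover everything: Block 1→Diallo, Block 2→Rossi, Block 3→Diallo, Block 4→Rossi, Block 5→Rossi, Block 6→Diallo, Block 7→Rossi, Block 8→Diallo, Block 9→Rossi.

2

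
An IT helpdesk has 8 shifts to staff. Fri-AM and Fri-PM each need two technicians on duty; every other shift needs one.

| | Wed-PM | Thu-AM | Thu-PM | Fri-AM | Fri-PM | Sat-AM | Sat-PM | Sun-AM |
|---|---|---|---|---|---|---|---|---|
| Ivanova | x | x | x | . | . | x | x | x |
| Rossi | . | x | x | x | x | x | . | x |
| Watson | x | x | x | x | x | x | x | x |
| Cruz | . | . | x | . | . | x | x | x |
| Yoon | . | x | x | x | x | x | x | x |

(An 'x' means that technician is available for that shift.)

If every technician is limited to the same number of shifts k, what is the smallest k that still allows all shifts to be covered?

2

With 5 technicians and 10 worker-slots to fill, someone must work at least ⌈10/5⌉ = 2 shifts, so k ≥ 2.
k = 2 works: Wed-PM→Ivanova, Thu-AM→Ivanova, Thu-PM→Cruz, Fri-AM→Rossi+Watson, Fri-PM→Rossi+Watson, Sat-AM→Yoon, Sat-PM→Cruz, Sun-AM→Yoon.
Loads: Ivanova 2, Rossi 2, Watson 2, Cruz 2, Yoon 2 — all ≤ 2.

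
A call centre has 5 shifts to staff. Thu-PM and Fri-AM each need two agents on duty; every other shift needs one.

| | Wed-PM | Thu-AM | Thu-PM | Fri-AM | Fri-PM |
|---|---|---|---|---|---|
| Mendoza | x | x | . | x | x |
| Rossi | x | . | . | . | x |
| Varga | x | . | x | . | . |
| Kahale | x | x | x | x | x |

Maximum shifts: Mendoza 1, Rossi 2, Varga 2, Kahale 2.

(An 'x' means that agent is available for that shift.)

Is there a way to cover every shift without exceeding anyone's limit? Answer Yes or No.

Total capacity is 7 and 7 slots are needed, so capacity alone doesn't rule it out.
Shifts {Thu-AM, Thu-PM, Fri-AM} need 5 worker-slots in total, but the agents available for any of those shifts (Mendoza, Varga, and Kahale) can supply at most 4 among them. So no valid schedule exists.

No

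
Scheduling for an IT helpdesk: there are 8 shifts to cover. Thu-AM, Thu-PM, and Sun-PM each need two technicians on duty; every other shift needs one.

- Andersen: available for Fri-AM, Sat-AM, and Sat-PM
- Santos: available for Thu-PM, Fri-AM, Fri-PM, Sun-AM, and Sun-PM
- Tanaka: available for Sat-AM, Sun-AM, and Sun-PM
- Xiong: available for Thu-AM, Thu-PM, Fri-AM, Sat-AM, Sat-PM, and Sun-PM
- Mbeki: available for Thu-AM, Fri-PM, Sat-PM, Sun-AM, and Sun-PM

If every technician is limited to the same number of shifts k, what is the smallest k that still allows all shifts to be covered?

3

With 5 technicians and 11 worker-slots to fill, someone must work at least ⌈11/5⌉ = 3 shifts, so k ≥ 3.
k = 3 works: Thu-AM→Xiong+Mbeki, Thu-PM→Santos+Xiong, Fri-AM→Andersen, Fri-PM→Santos, Sat-AM→Andersen, Sat-PM→Andersen, Sun-AM→Santos, Sun-PM→Tanaka+Xiong.
Loads: Andersen 3, Santos 3, Tanaka 1, Xiong 3, Mbeki 1 — all ≤ 3.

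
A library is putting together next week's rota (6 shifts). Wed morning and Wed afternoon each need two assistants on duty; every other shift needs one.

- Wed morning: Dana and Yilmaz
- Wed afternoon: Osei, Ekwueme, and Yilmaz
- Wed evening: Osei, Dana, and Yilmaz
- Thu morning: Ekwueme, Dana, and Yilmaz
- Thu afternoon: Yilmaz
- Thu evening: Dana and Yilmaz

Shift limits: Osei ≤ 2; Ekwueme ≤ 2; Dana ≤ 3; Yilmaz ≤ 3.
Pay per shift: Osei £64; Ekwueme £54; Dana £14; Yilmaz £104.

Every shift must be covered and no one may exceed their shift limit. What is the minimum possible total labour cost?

£422

Wed morning can only be covered by Dana and Yilmaz, so that assignment is forced.
Thu afternoon can only be covered by Yilmaz, so that assignment is forced.
Picking the cheapest available assistant for each shift independently would cost £382, but that ignores the shift limits.
An optimal schedule: Wed morning→Dana+Yilmaz, Wed afternoon→Ekwueme+Osei, Wed evening→Dana, Thu morning→Ekwueme, Thu afternoon→Yilmaz, Thu evening→Dana.
Total: 14 + 104 + 54 + 64 + 14 + 54 + 104 + 14 = £422.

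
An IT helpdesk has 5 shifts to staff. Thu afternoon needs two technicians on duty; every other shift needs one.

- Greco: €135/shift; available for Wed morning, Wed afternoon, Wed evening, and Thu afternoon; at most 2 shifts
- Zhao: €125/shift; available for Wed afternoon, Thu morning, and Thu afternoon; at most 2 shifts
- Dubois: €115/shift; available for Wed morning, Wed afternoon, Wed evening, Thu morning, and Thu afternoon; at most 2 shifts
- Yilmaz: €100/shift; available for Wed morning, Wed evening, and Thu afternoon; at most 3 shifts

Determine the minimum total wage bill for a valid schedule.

€655

Picking the cheapest available technician for each shift independently would cost €645, but that ignores the shift limits.
An optimal schedule: Wed morning→Yilmaz, Wed afternoon→Dubois, Wed evening→Yilmaz, Thu morning→Dubois, Thu afternoon→Yilmaz+Zhao.
Total: 100 + 115 + 100 + 115 + 100 + 125 = €655.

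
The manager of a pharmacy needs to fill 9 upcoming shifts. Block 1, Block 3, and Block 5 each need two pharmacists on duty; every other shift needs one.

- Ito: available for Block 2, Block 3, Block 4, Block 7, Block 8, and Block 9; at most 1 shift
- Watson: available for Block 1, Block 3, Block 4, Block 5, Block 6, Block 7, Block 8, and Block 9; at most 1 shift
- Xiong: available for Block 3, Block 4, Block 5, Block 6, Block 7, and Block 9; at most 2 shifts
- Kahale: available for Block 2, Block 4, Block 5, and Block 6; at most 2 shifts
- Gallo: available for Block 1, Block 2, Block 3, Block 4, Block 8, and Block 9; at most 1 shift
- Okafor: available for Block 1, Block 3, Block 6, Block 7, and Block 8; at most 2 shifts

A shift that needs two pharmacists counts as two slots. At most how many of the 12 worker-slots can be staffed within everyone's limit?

9

Total capacity across all pharmacists is 1+1+2+2+1+2 = 9, and 12 slots are needed, so at most 9 can be filled.
An assignment achieving 9: Block 1→Watson+Gallo, Block 2→Ito, Block 4→Kahale, Block 5→Xiong+Kahale, Block 6→Xiong, Block 7→Okafor, Block 8→Okafor.
Loads: Ito 1/1, Watson 1/1, Xiong 2/2, Kahale 2/2, Gallo 1/1, Okafor 2/2.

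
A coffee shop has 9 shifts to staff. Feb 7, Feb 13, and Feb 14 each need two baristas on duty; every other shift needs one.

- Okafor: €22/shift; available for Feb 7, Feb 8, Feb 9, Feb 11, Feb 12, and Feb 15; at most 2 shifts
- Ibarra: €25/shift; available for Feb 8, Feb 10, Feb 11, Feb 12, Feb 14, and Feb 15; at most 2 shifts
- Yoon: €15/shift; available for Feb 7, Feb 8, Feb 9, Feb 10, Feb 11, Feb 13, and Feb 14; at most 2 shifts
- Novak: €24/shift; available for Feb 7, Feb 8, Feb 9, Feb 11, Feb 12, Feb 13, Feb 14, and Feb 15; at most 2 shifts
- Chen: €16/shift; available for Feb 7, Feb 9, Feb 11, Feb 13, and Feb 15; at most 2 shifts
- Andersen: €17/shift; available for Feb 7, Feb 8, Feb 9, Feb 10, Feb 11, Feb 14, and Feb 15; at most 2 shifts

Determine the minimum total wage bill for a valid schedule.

€238

Picking the cheapest available barista for each shift independently would cost €192, but that ignores the shift limits.
An optimal schedule: Feb 7→Chen+Andersen, Feb 8→Okafor, Feb 9→Yoon, Feb 10→Ibarra, Feb 11→Chen, Feb 12→Okafor, Feb 13→Yoon+Novak, Feb 14→Novak+Andersen, Feb 15→Ibarra.
Total: 16 + 17 + 22 + 15 + 25 + 16 + 22 + 15 + 24 + 24 + 17 + 25 = €238.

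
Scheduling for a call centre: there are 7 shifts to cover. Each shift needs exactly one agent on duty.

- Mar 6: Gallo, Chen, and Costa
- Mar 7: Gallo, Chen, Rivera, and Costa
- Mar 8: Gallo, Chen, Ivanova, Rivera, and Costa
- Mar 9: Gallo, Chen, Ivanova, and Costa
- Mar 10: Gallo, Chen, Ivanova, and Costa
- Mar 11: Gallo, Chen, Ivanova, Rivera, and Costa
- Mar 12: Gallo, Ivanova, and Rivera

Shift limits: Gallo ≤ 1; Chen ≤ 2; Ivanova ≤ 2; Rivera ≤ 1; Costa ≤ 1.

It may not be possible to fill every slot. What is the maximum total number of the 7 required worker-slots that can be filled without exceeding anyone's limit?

Total capacity across all agents is 1+2+2+1+1 = 7, and 7 slots are needed, so at most 7 can be filled.
An assignment achieving 7: Mar 6→Gallo, Mar 7→Chen, Mar 8→Rivera, Mar 9→Chen, Mar 10→Ivanova, Mar 11→Costa, Mar 12→Ivanova.
Loads: Gallo 1/1, Chen 2/2, Ivanova 2/2, Rivera 1/1, Costa 1/1.

7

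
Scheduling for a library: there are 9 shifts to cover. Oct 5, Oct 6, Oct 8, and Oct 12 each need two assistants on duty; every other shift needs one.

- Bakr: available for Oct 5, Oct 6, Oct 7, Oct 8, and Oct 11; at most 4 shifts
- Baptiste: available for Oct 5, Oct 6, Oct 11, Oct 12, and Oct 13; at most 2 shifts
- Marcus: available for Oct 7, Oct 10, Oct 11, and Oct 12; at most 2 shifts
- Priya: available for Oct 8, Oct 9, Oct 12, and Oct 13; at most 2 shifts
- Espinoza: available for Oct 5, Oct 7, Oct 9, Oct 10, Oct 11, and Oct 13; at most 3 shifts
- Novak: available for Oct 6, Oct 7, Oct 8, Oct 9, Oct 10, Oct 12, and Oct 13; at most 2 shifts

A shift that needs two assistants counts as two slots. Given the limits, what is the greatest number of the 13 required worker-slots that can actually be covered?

13

Total capacity across all assistants is 4+2+2+2+3+2 = 15, and 13 slots are needed, so at most 13 can be filled.
An assignment achieving 13: Oct 5→Bakr+Baptiste, Oct 6→Bakr+Baptiste, Oct 7→Bakr, Oct 8→Bakr+Priya, Oct 9→Priya, Oct 10→Marcus, Oct 11→Espinoza, Oct 12→Marcus+Novak, Oct 13→Espinoza.
Loads: Bakr 4/4, Baptiste 2/2, Marcus 2/2, Priya 2/2, Espinoza 2/3, Novak 1/2.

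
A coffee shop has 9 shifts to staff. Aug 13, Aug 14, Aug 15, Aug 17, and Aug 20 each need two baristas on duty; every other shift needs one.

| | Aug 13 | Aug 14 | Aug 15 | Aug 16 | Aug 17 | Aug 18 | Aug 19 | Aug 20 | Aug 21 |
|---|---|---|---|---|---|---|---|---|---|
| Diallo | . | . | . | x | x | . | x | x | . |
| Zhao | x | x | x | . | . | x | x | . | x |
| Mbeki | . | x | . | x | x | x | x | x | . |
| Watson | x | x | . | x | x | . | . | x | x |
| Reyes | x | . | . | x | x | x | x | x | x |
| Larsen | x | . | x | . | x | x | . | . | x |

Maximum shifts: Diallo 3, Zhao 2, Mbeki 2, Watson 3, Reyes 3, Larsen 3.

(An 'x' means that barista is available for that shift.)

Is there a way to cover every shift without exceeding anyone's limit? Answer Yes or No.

Aug 15 can only be covered by Zhao and Larsen, so that assignment is forced.
One valid schedule: Aug 13→Watson+Reyes, Aug 14→Zhao+Mbeki, Aug 15→Zhao+Larsen, Aug 16→Diallo, Aug 17→Reyes+Larsen, Aug 18→Mbeki, Aug 19→Diallo, Aug 20→Diallo+Watson, Aug 21→Watson.
Loads: Diallo 3/3, Zhao 2/2, Mbeki 2/2, Watson 3/3, Reyes 2/3, Larsen 2/3 — all within limits.

Yes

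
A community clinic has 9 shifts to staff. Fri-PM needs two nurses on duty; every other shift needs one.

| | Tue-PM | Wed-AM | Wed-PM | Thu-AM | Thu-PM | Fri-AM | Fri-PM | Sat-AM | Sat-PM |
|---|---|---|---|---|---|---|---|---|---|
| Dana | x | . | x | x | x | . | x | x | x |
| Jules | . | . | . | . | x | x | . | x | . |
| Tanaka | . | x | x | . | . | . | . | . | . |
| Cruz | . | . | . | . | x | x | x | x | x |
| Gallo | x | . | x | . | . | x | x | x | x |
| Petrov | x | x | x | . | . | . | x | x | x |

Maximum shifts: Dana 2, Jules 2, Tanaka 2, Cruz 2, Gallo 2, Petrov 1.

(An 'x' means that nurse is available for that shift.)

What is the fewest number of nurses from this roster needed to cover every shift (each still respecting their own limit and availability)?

5

10 slots to fill and no one can take more than 2, so at least ⌈10/2⌉ = 5 nurses are needed.
Dana, Jules, Tanaka, Cruz, and Gallo alone can cover everything: Tue-PM→Dana, Wed-AM→Tanaka, Wed-PM→Tanaka, Thu-AM→Dana, Thu-PM→Jules, Fri-AM→Jules, Fri-PM→Cruz+Gallo, Sat-AM→Gallo, Sat-PM→Cruz.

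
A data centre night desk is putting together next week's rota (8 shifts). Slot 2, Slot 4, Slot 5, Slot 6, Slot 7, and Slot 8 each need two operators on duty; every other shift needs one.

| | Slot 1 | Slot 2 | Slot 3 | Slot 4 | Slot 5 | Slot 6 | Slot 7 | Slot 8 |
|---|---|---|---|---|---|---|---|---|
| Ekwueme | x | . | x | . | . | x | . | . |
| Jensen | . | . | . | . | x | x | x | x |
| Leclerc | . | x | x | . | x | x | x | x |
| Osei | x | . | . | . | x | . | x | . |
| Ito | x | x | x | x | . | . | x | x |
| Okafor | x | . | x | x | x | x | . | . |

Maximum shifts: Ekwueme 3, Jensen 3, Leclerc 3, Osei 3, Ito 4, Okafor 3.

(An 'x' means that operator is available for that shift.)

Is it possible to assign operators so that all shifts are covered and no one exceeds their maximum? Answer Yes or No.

Slot 2 can only be covered by Leclerc and Ito, so that assignment is forced.
Slot 4 can only be covered by Ito and Okafor, so that assignment is forced.
One valid schedule: Slot 1→Ekwueme, Slot 2→Leclerc+Ito, Slot 3→Ekwueme, Slot 4→Ito+Okafor, Slot 5→Jensen+Leclerc, Slot 6→Ekwueme+Jensen, Slot 7→Osei+Ito, Slot 8→Jensen+Leclerc.
Loads: Ekwueme 3/3, Jensen 3/3, Leclerc 3/3, Osei 1/3, Ito 3/4, Okafor 1/3 — all within limits.

Yes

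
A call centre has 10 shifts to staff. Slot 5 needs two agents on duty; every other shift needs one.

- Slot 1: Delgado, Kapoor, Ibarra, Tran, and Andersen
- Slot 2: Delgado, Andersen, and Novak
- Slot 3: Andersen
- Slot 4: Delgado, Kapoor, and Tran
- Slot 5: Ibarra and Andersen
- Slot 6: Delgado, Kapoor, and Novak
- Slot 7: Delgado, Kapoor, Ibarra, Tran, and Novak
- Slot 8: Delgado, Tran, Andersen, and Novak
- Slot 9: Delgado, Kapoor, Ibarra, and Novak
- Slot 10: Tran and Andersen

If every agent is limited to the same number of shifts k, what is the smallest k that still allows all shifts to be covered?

With 6 agents and 11 worker-slots to fill, someone must work at least ⌈11/6⌉ = 2 shifts, so k ≥ 2.
k = 2 works: Slot 1→Ibarra, Slot 2→Delgado, Slot 3→Andersen, Slot 4→Delgado, Slot 5→Ibarra+Andersen, Slot 6→Kapoor, Slot 7→Novak, Slot 8→Tran, Slot 9→Kapoor, Slot 10→Tran.
Loads: Delgado 2, Kapoor 2, Ibarra 2, Tran 2, Andersen 2, Novak 1 — all ≤ 2.

2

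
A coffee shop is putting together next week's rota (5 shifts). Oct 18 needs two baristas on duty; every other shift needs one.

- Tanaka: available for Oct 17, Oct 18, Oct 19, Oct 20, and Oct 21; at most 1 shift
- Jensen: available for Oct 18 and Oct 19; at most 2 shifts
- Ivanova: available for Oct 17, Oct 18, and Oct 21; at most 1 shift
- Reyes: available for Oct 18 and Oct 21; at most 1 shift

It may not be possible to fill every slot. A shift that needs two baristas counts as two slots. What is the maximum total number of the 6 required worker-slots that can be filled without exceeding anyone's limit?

5

Total capacity across all baristas is 1+2+1+1 = 5, and 6 slots are needed, so at most 5 can be filled.
An assignment achieving 5: Oct 17→Ivanova, Oct 18→Jensen, Oct 19→Jensen, Oct 20→Tanaka, Oct 21→Reyes.
Loads: Tanaka 1/1, Jensen 2/2, Ivanova 1/1, Reyes 1/1.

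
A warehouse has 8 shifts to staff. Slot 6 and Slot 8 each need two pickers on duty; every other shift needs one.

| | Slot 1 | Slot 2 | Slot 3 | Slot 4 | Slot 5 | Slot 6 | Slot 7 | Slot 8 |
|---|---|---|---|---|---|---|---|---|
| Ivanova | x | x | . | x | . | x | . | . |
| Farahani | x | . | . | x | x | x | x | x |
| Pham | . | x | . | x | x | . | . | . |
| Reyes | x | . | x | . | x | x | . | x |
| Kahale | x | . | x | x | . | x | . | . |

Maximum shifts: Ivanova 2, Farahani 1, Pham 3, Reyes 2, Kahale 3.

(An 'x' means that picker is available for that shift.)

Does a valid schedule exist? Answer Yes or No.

No

Total capacity is 11 and 10 slots are needed, so capacity alone doesn't rule it out.
Shifts {Slot 7, Slot 8} need 3 worker-slots in total, but the pickers available for any of those shifts (Farahani and Reyes) can supply at most 2 among them. So no valid schedule exists.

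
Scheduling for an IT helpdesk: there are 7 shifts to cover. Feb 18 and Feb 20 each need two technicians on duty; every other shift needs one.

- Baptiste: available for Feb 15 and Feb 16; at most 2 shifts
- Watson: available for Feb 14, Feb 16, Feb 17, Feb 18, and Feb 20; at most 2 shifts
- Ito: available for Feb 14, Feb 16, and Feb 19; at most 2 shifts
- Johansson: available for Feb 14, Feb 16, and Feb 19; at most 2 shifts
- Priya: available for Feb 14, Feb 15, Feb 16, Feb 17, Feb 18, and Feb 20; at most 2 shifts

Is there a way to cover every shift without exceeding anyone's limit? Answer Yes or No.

No

Total capacity is 10 and 9 slots are needed, so capacity alone doesn't rule it out.
Shifts {Feb 17, Feb 18, Feb 20} need 5 worker-slots in total, but the technicians available for any of those shifts (Watson and Priya) can supply at most 4 among them. So no valid schedule exists.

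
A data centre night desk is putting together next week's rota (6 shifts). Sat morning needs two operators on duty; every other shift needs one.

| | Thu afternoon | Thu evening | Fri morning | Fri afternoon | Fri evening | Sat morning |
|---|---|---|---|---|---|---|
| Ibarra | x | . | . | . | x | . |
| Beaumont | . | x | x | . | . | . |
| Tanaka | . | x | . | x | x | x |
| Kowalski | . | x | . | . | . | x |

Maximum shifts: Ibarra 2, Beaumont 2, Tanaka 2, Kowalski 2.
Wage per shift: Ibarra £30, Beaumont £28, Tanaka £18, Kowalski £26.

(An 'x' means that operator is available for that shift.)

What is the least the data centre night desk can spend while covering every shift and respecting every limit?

£176

Thu afternoon can only be covered by Ibarra, so that assignment is forced.
Fri morning can only be covered by Beaumont, so that assignment is forced.
Fri afternoon can only be covered by Tanaka, so that assignment is forced.
Picking the cheapest available operator for each shift independently would cost £156, but that ignores the shift limits.
An optimal schedule: Thu afternoon→Ibarra, Thu evening→Kowalski, Fri morning→Beaumont, Fri afternoon→Tanaka, Fri evening→Ibarra, Sat morning→Tanaka+Kowalski.
Total: 30 + 26 + 28 + 18 + 30 + 18 + 26 = £176.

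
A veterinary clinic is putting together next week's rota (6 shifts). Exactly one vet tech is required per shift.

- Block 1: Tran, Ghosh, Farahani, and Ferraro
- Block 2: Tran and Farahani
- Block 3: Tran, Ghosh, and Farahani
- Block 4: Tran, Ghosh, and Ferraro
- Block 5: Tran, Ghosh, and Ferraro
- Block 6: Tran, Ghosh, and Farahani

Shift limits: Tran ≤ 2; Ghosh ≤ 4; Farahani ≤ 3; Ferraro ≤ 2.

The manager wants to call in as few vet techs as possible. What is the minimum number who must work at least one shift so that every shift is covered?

2

6 slots to fill and no one can take more than 4, so at least ⌈6/4⌉ = 2 vet techs are needed.
Tran and Ghosh alone can cover everything: Block 1→Tran, Block 2→Tran, Block 3→Ghosh, Block 4→Ghosh, Block 5→Ghosh, Block 6→Ghosh.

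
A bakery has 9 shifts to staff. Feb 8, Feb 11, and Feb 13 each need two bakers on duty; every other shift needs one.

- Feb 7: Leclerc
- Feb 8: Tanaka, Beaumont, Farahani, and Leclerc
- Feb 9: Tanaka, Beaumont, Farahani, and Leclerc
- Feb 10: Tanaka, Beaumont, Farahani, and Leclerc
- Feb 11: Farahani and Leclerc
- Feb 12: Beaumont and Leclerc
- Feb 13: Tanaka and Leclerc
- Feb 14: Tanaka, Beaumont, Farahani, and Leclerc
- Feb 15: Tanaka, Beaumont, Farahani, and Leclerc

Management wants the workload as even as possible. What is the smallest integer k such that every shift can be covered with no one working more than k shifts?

With 4 bakers and 12 worker-slots to fill, someone must work at least ⌈12/4⌉ = 3 shifts, so k ≥ 3.
k = 3 works: Feb 7→Leclerc, Feb 8→Beaumont+Farahani, Feb 9→Tanaka, Feb 10→Tanaka, Feb 11→Farahani+Leclerc, Feb 12→Beaumont, Feb 13→Tanaka+Leclerc, Feb 14→Beaumont, Feb 15→Farahani.
Loads: Tanaka 3, Beaumont 3, Farahani 3, Leclerc 3 — all ≤ 3.

3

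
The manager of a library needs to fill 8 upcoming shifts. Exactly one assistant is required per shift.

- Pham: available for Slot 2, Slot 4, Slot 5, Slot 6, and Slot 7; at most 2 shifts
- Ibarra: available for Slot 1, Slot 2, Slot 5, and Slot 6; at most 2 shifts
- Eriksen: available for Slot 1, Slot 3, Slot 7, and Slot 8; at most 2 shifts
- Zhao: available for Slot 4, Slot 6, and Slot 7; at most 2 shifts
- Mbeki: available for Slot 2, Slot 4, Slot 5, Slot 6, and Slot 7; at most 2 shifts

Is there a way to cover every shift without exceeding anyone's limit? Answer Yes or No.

Yes

Slot 3 can only be covered by Eriksen, so that assignment is forced.
Slot 8 can only be covered by Eriksen, so that assignment is forced.
One valid schedule: Slot 1→Ibarra, Slot 2→Pham, Slot 3→Eriksen, Slot 4→Pham, Slot 5→Ibarra, Slot 6→Zhao, Slot 7→Zhao, Slot 8→Eriksen.
Loads: Pham 2/2, Ibarra 2/2, Eriksen 2/2, Zhao 2/2, Mbeki 0/2 — all within limits.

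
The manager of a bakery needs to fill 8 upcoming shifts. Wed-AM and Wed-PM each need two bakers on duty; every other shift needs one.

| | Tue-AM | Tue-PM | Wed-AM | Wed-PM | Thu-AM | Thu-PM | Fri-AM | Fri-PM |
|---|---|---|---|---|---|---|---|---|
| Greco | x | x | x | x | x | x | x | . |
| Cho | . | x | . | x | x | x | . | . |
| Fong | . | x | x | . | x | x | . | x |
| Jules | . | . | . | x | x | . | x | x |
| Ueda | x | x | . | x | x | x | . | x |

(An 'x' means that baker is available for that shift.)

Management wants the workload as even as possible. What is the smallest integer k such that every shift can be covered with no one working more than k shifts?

2

With 5 bakers and 10 worker-slots to fill, someone must work at least ⌈10/5⌉ = 2 shifts, so k ≥ 2.
k = 2 works: Tue-AM→Greco, Tue-PM→Cho, Wed-AM→Greco+Fong, Wed-PM→Jules+Ueda, Thu-AM→Ueda, Thu-PM→Cho, Fri-AM→Jules, Fri-PM→Fong.
Loads: Greco 2, Cho 2, Fong 2, Jules 2, Ueda 2 — all ≤ 2.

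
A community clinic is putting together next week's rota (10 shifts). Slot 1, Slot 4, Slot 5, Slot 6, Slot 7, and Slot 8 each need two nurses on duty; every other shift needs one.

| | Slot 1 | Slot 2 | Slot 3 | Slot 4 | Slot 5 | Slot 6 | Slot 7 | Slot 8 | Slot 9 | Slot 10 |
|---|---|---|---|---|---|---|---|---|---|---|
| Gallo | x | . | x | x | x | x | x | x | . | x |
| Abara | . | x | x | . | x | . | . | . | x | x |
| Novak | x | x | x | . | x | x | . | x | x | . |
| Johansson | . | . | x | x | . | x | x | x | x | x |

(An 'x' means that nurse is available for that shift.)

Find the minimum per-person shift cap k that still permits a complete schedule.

4

With 4 nurses and 16 worker-slots to fill, someone must work at least ⌈16/4⌉ = 4 shifts, so k ≥ 4.
k = 4 works: Slot 1→Gallo+Novak, Slot 2→Abara, Slot 3→Novak, Slot 4→Gallo+Johansson, Slot 5→Gallo+Abara, Slot 6→Novak+Johansson, Slot 7→Gallo+Johansson, Slot 8→Novak+Johansson, Slot 9→Abara, Slot 10→Abara.
Loads: Gallo 4, Abara 4, Novak 4, Johansson 4 — all ≤ 4.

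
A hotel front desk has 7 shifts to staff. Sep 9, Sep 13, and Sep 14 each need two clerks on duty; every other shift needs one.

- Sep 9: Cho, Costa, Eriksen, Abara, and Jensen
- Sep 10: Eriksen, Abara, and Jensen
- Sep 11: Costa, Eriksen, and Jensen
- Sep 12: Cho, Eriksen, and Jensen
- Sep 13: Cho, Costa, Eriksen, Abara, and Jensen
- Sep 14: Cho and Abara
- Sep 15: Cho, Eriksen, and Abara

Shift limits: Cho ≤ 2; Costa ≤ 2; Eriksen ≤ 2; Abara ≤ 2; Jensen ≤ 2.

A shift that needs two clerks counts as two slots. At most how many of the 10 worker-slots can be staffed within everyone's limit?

Total capacity across all clerks is 2+2+2+2+2 = 10, and 10 slots are needed, so at most 10 can be filled.
An assignment achieving 10: Sep 9→Costa+Jensen, Sep 10→Eriksen, Sep 11→Costa, Sep 12→Cho, Sep 13→Abara+Jensen, Sep 14→Cho+Abara, Sep 15→Eriksen.
Loads: Cho 2/2, Costa 2/2, Eriksen 2/2, Abara 2/2, Jensen 2/2.

10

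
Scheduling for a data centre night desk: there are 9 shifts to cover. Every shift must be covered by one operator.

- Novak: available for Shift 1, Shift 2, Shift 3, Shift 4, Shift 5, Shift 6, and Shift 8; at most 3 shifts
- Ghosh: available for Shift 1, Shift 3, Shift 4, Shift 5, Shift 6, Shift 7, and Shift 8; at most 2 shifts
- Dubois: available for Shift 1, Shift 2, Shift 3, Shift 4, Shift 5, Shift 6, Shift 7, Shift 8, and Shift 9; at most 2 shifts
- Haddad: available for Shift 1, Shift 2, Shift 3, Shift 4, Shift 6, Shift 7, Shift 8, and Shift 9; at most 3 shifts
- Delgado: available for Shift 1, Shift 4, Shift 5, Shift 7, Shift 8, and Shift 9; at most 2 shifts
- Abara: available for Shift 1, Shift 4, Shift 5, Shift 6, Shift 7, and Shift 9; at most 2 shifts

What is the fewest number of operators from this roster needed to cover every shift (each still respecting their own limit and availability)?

9 slots to fill and no one can take more than 3, so at least ⌈9/3⌉ = 3 operators are needed.
Any 3 operators together have capacity at most 3+3+2 = 8 < 9 slots, so 3 can never suffice.
Novak, Ghosh, Dubois, and Haddad alone can cover everything: Shift 1→Novak, Shift 2→Novak, Shift 3→Ghosh, Shift 4→Dubois, Shift 5→Novak, Shift 6→Haddad, Shift 7→Ghosh, Shift 8→Haddad, Shift 9→Dubois.

4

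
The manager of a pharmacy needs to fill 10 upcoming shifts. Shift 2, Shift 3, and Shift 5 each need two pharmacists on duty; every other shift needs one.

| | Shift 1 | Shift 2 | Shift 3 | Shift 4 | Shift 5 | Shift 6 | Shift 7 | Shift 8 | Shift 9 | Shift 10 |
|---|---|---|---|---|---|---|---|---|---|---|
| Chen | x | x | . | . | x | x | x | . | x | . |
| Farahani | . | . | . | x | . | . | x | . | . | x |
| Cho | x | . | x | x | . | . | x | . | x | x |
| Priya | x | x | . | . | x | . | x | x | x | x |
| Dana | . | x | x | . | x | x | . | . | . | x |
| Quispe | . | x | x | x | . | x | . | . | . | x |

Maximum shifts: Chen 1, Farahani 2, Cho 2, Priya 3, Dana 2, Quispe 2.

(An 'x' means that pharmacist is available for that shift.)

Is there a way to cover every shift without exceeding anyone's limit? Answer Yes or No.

No

Total capacity is 1+2+2+3+2+2 = 12 but 13 worker-slots are needed — infeasible.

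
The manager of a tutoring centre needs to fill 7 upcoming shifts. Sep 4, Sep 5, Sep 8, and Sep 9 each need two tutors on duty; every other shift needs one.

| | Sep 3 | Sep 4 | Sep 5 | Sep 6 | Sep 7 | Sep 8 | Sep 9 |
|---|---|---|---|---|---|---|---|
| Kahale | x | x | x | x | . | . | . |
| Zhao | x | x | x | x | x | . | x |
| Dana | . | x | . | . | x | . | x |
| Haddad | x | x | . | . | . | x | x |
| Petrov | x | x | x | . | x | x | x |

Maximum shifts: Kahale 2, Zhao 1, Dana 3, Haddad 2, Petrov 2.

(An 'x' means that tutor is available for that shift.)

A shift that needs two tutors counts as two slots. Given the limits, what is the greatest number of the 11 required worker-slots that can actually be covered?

Total capacity across all tutors is 2+1+3+2+2 = 10, and 11 slots are needed, so at most 10 can be filled.
An assignment achieving 10: Sep 3→Haddad, Sep 4→Dana, Sep 5→Kahale+Zhao, Sep 6→Kahale, Sep 7→Dana, Sep 8→Haddad+Petrov, Sep 9→Dana+Petrov.
Loads: Kahale 2/2, Zhao 1/1, Dana 3/3, Haddad 2/2, Petrov 2/2.

10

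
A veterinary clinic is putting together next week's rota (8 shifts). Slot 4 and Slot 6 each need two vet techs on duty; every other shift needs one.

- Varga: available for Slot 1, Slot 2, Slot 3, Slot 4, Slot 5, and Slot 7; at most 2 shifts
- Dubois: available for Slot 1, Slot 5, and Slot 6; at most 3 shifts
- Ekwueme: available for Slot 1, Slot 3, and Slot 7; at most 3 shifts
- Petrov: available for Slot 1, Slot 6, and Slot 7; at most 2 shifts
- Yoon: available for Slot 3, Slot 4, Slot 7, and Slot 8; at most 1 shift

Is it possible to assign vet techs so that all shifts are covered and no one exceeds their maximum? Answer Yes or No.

No

Total capacity is 11 and 10 slots are needed, so capacity alone doesn't rule it out.
Shifts {Slot 4, Slot 8} need 3 worker-slots in total, but the vet techs available for any of those shifts (Varga and Yoon) can supply at most 2 among them. So no valid schedule exists.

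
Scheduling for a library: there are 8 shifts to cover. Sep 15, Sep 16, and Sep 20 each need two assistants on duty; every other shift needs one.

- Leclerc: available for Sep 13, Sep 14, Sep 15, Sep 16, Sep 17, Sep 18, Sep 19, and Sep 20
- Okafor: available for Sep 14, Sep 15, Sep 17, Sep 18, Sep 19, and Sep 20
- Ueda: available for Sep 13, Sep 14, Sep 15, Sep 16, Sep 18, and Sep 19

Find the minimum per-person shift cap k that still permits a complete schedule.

4

With 3 assistants and 11 worker-slots to fill, someone must work at least ⌈11/3⌉ = 4 shifts, so k ≥ 4.
k = 4 works: Sep 13→Leclerc, Sep 14→Okafor, Sep 15→Okafor+Ueda, Sep 16→Leclerc+Ueda, Sep 17→Leclerc, Sep 18→Okafor, Sep 19→Ueda, Sep 20→Leclerc+Okafor.
Loads: Leclerc 4, Okafor 4, Ueda 3 — all ≤ 4.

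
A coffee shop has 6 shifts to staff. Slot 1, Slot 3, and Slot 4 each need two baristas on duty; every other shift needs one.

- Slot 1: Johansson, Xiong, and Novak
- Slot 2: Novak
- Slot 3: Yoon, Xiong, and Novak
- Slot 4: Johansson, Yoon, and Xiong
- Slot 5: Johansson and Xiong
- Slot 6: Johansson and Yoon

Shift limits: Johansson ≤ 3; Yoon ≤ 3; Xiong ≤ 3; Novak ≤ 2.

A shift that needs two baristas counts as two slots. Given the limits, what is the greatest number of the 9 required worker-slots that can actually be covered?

Total capacity across all baristas is 3+3+3+2 = 11, and 9 slots are needed, so at most 9 can be filled.
An assignment achieving 9: Slot 1→Johansson+Xiong, Slot 2→Novak, Slot 3→Yoon+Xiong, Slot 4→Yoon+Xiong, Slot 5→Johansson, Slot 6→Johansson.
Loads: Johansson 3/3, Yoon 2/3, Xiong 3/3, Novak 1/2.

9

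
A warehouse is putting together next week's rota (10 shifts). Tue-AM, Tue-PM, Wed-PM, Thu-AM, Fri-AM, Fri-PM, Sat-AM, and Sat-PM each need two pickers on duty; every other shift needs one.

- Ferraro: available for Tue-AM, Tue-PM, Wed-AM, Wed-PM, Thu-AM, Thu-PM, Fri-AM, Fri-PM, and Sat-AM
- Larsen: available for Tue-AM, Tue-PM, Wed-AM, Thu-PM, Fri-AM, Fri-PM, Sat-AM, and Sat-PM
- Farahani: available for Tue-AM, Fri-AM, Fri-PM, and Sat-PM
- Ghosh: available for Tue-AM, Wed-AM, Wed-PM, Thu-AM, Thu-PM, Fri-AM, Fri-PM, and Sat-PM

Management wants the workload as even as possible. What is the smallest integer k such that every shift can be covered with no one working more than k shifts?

With 4 pickers and 18 worker-slots to fill, someone must work at least ⌈18/4⌉ = 5 shifts, so k ≥ 5.
k = 5 works: Tue-AM→Larsen+Farahani, Tue-PM→Ferraro+Larsen, Wed-AM→Ferraro, Wed-PM→Ferraro+Ghosh, Thu-AM→Ferraro+Ghosh, Thu-PM→Larsen, Fri-AM→Farahani+Ghosh, Fri-PM→Farahani+Ghosh, Sat-AM→Ferraro+Larsen, Sat-PM→Larsen+Farahani.
Loads: Ferraro 5, Larsen 5, Farahani 4, Ghosh 4 — all ≤ 5.

5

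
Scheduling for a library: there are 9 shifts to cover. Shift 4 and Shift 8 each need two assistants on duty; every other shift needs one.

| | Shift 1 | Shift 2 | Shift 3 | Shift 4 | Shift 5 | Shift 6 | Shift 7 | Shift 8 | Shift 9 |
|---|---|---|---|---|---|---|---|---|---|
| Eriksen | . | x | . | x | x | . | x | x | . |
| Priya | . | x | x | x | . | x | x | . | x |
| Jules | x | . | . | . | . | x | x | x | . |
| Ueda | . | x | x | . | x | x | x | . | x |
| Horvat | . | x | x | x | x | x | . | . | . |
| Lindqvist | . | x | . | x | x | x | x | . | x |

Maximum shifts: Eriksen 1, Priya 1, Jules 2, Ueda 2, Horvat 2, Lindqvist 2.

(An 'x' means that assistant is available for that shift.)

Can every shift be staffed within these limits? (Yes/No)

Total capacity is 1+1+2+2+2+2 = 10 but 11 worker-slots are needed — infeasible.

No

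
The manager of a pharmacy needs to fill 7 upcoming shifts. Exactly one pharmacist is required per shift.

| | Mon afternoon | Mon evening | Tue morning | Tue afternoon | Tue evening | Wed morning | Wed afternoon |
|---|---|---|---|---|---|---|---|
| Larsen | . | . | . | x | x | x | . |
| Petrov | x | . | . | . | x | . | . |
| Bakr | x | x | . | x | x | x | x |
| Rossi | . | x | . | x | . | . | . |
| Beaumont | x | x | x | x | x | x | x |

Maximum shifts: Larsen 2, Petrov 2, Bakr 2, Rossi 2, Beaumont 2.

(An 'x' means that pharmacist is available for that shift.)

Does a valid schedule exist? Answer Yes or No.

Tue morning can only be covered by Beaumont, so that assignment is forced.
One valid schedule: Mon afternoon→Petrov, Mon evening→Bakr, Tue morning→Beaumont, Tue afternoon→Larsen, Tue evening→Petrov, Wed morning→Larsen, Wed afternoon→Bakr.
Loads: Larsen 2/2, Petrov 2/2, Bakr 2/2, Rossi 0/2, Beaumont 1/2 — all within limits.

Yes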